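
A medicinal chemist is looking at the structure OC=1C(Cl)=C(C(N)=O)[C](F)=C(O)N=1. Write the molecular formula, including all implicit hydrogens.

Walk through each heavy atom and fill implicit hydrogens from standard valence (C 4, N 3, O 2, S 2, halogen 1):
  atom 1: O, bond orders sum to 1 (valence 2) → 1 H
  atom 2: C, bond orders sum to 4 (valence 4) → 0 H
  atom 3: C, bond orders sum to 4 (valence 4) → 0 H
  atom 4: Cl (halogen, monovalent) → 0 H
  atom 5: C, bond orders sum to 4 (valence 4) → 0 H
  atom 6: C, bond orders sum to 4 (valence 4) → 0 H
  atom 7: N, bond orders sum to 1 (valence 3) → 2 H
  atom 8: O, bond orders sum to 2 (valence 2) → 0 H
  atom 9: C with explicit H count 0
  atom 10: F (halogen, monovalent) → 0 H
  atom 11: C, bond orders sum to 4 (valence 4) → 0 H
  atom 12: O, bond orders sum to 1 (valence 2) → 1 H
  atom 13: N, bond orders sum to 3 (valence 3) → 0 H
Totals → C:6, H:4, Cl:1, F:1, N:2, O:3.

C6H4ClFN2O3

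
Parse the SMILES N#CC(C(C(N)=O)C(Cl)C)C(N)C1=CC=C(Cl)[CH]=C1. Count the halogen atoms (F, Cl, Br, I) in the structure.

2

Halogen atoms appear at heavy-atom positions 9, 17 (2×Cl).
Other groups present: 1 amide, 1 nitrile, 1 primary amine.
Halogen count: 2.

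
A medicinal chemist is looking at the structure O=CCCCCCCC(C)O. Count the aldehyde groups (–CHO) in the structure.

1

The aldehyde motif appears at heavy-atom position 2 in the SMILES.
Other groups present: 1 hydroxyl.
Aldehyde count: 1.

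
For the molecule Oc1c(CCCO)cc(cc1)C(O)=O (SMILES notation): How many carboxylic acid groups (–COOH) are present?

1

The carboxylic acid motif appears at heavy-atom position 12 in the SMILES.
Other groups present: 2 hydroxyl.
Carboxylic acid count: 1.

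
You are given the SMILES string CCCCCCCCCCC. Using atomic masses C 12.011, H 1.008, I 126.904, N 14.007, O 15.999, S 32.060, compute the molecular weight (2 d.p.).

156.31 g/mol

First, the molecular formula is C11H24 (counting implicit H from valence).
  C: 11 × 12.011 = 132.121
  H: 24 × 1.008 = 24.192
Sum: 11×12.011 + 24×1.008 = 156.313 → 156.31 g/mol.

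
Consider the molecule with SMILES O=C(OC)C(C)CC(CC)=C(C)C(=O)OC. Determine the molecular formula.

C12H20O4

Walk through each heavy atom and fill implicit hydrogens from standard valence (C 4, N 3, O 2, S 2, halogen 1):
  atom 1: O, bond orders sum to 2 (valence 2) → 0 H
  atom 2: C, bond orders sum to 4 (valence 4) → 0 H
  atom 3: O, bond orders sum to 2 (valence 2) → 0 H
  atom 4: C, bond orders sum to 1 (valence 4) → 3 H
  atom 5: C, bond orders sum to 3 (valence 4) → 1 H
  atom 6: C, bond orders sum to 1 (valence 4) → 3 H
  atom 7: C, bond orders sum to 2 (valence 4) → 2 H
  atom 8: C, bond orders sum to 4 (valence 4) → 0 H
  atom 9: C, bond orders sum to 2 (valence 4) → 2 H
  atom 10: C, bond orders sum to 1 (valence 4) → 3 H
  atom 11: C, bond orders sum to 4 (valence 4) → 0 H
  atom 12: C, bond orders sum to 1 (valence 4) → 3 H
  atom 13: C, bond orders sum to 4 (valence 4) → 0 H
  atom 14: O, bond orders sum to 2 (valence 2) → 0 H
  atom 15: O, bond orders sum to 2 (valence 2) → 0 H
  atom 16: C, bond orders sum to 1 (valence 4) → 3 H
Totals → C:12, H:20, O:4.
In Hill order: C12H20O4.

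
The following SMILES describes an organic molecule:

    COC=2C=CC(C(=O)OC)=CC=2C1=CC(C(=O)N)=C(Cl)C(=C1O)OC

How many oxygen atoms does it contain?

Scan the SMILES for O atoms (remember two-letter symbols like Cl and Br are single atoms).
Oxygen count: 6.

6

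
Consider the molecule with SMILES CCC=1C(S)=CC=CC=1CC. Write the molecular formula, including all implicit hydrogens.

Walk through each heavy atom and fill implicit hydrogens from standard valence (C 4, N 3, O 2, S 2, halogen 1):
  atom 1: C, bond orders sum to 1 (valence 4) → 3 H
  atom 2: C, bond orders sum to 2 (valence 4) → 2 H
  atom 3: C, bond orders sum to 4 (valence 4) → 0 H
  atom 4: C, bond orders sum to 4 (valence 4) → 0 H
  atom 5: S, bond orders sum to 1 (valence 2) → 1 H
  atom 6: C, bond orders sum to 3 (valence 4) → 1 H
  atom 7: C, bond orders sum to 3 (valence 4) → 1 H
  atom 8: C, bond orders sum to 3 (valence 4) → 1 H
  atom 9: C, bond orders sum to 4 (valence 4) → 0 H
  atom 10: C, bond orders sum to 2 (valence 4) → 2 H
  atom 11: C, bond orders sum to 1 (valence 4) → 3 H
Totals → C:10, H:14, S:1.
In Hill order: C10H14S.

C10H14S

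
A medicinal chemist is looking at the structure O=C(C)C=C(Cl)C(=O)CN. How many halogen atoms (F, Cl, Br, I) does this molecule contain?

1

Halogen atoms appear at heavy-atom position 6 (1×Cl).
Other groups present: 1 alkene, 2 ketone, 1 primary amine.
Halogen count: 1.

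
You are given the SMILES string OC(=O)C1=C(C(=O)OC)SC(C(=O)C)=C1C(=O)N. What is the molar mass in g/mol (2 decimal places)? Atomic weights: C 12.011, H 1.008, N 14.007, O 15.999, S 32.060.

First, the molecular formula is C10H9NO6S (counting implicit H from valence).
  C: 10 × 12.011 = 120.110
  H: 9 × 1.008 = 9.072
  N: 1 × 14.007 = 14.007
  O: 6 × 15.999 = 95.994
  S: 1 × 32.060 = 32.060
Sum: 10×12.011 + 9×1.008 + 1×14.007 + 6×15.999 + 1×32.060 = 271.243 → 271.24 g/mol.

271.24 g/mol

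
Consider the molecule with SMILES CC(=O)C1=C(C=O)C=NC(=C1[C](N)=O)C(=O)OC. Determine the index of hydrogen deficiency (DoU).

Degree of unsaturation = (number of rings) + (number of π bonds).
Ring closures in the SMILES: 1.
π bonds: 7 double bonds (each 1 DoU) → 7 DoU from unsaturation.
Total DoU = 1 + 7 = 8.

8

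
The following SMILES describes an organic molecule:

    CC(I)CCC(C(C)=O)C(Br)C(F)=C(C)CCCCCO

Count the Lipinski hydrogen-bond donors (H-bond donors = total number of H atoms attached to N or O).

1

Donors: find every N or O and count the H atoms it carries.
  atom 9 (O): bond orders sum to 2 → 0 H
  atom 21 (O): bond orders sum to 1 → 1 H
Lipinski HBD = 1.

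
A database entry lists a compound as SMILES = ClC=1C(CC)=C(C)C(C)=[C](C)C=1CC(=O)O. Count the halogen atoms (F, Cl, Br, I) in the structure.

Halogen atoms appear at heavy-atom position 1 (1×Cl).
Other groups present: 1 carboxylic acid.
Halogen count: 1.

1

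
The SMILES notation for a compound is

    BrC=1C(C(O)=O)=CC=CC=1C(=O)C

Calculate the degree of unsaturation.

Degree of unsaturation = (number of rings) + (number of π bonds).
Ring closures in the SMILES: 1.
π bonds: 5 double bonds (each 1 DoU) → 5 DoU from unsaturation.
Total DoU = 1 + 5 = 6.

6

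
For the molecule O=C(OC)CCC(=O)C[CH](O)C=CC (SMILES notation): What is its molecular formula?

Walk through each heavy atom and fill implicit hydrogens from standard valence (C 4, N 3, O 2, S 2, halogen 1):
  atom 1: O, bond orders sum to 2 (valence 2) → 0 H
  atom 2: C, bond orders sum to 4 (valence 4) → 0 H
  atom 3: O, bond orders sum to 2 (valence 2) → 0 H
  atom 4: C, bond orders sum to 1 (valence 4) → 3 H
  atom 5: C, bond orders sum to 2 (valence 4) → 2 H
  atom 6: C, bond orders sum to 2 (valence 4) → 2 H
  atom 7: C, bond orders sum to 4 (valence 4) → 0 H
  atom 8: O, bond orders sum to 2 (valence 2) → 0 H
  atom 9: C, bond orders sum to 2 (valence 4) → 2 H
  atom 10: C with explicit H count 1
  atom 11: O, bond orders sum to 1 (valence 2) → 1 H
  atom 12: C, bond orders sum to 3 (valence 4) → 1 H
  atom 13: C, bond orders sum to 3 (valence 4) → 1 H
  atom 14: C, bond orders sum to 1 (valence 4) → 3 H
Totals → C:10, H:16, O:4.
In Hill order: C10H16O4.

C10H16O4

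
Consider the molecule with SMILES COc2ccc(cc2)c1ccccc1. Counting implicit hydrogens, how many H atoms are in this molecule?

Walk through each heavy atom and fill implicit hydrogens from standard valence (C 4, N 3, O 2, S 2, halogen 1); for lowercase aromatic atoms, an aromatic c carries 1 H when it has two neighbours and 0 H with three, and aromatic n carries 0 H:
  atom 1: C, bond orders sum to 1 (valence 4) → 3 H
  atom 2: O, bond orders sum to 2 (valence 2) → 0 H
  atom 3: aromatic c, 3 neighbours → 0 H
  atom 4: aromatic c, 2 neighbours → 1 H
  atom 5: aromatic c, 2 neighbours → 1 H
  atom 6: aromatic c, 3 neighbours → 0 H
  atom 7: aromatic c, 2 neighbours → 1 H
  atom 8: aromatic c, 2 neighbours → 1 H
  atom 9: aromatic c, 3 neighbours → 0 H
  atom 10: aromatic c, 2 neighbours → 1 H
  atom 11: aromatic c, 2 neighbours → 1 H
  atom 12: aromatic c, 2 neighbours → 1 H
  atom 13: aromatic c, 2 neighbours → 1 H
  atom 14: aromatic c, 2 neighbours → 1 H
Total hydrogens: 12.

12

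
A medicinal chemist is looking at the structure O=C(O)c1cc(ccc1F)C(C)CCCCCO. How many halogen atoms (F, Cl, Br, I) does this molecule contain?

1

Halogen atoms appear at heavy-atom position 10 (1×F).
Other groups present: 1 carboxylic acid, 1 hydroxyl.
Halogen count: 1.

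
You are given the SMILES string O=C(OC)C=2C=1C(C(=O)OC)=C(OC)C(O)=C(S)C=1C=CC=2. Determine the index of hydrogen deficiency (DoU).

Molecular formula: C15H14O6S.
DoU = (2C + 2 + N − H − X) / 2, where X is the halogen count and O/S are ignored.
    = (2·15 + 2 + 0 − 14 − 0) / 2 = 18 / 2 = 9.

9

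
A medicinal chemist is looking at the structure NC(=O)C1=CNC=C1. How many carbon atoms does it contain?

5

Count every carbon token in the SMILES (each C, including those in ring-closure positions and inside branches).
Carbon count: 5.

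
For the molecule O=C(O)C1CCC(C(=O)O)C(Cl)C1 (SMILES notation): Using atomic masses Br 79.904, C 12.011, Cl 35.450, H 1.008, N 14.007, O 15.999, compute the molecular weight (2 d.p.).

First, the molecular formula is C8H11ClO4 (counting implicit H from valence).
  C: 8 × 12.011 = 96.088
  Cl: 1 × 35.450 = 35.450
  H: 11 × 1.008 = 11.088
  O: 4 × 15.999 = 63.996
Sum: 8×12.011 + 1×35.450 + 11×1.008 + 4×15.999 = 206.622 → 206.62 g/mol.

206.62 g/mol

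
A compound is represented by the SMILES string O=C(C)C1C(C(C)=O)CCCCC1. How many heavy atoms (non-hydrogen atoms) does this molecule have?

13

Every atom symbol written in the SMILES (organic subset) is one heavy atom; implicit H are not written.
Heavy atoms by element → C:11, O:2.
Total: 13.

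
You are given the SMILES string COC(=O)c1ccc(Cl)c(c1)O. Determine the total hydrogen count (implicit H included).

7

Walk through each heavy atom and fill implicit hydrogens from standard valence (C 4, N 3, O 2, S 2, halogen 1); for lowercase aromatic atoms, an aromatic c carries 1 H when it has two neighbours and 0 H with three, and aromatic n carries 0 H:
  atom 1: C, bond orders sum to 1 (valence 4) → 3 H
  atom 2: O, bond orders sum to 2 (valence 2) → 0 H
  atom 3: C, bond orders sum to 4 (valence 4) → 0 H
  atom 4: O, bond orders sum to 2 (valence 2) → 0 H
  atom 5: aromatic c, 3 neighbours → 0 H
  atom 6: aromatic c, 2 neighbours → 1 H
  atom 7: aromatic c, 2 neighbours → 1 H
  atom 8: aromatic c, 3 neighbours → 0 H
  atom 9: Cl (halogen, monovalent) → 0 H
  atom 10: aromatic c, 3 neighbours → 0 H
  atom 11: aromatic c, 2 neighbours → 1 H
  atom 12: O, bond orders sum to 1 (valence 2) → 1 H
Total hydrogens: 7.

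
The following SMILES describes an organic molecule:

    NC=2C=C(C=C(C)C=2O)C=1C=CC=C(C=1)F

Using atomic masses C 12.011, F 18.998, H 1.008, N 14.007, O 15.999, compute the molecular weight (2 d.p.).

First, the molecular formula is C13H12FNO (counting implicit H from valence).
  C: 13 × 12.011 = 156.143
  F: 1 × 18.998 = 18.998
  H: 12 × 1.008 = 12.096
  N: 1 × 14.007 = 14.007
  O: 1 × 15.999 = 15.999
Sum: 13×12.011 + 1×18.998 + 12×1.008 + 1×14.007 + 1×15.999 = 217.243 → 217.24 g/mol.

217.24 g/mol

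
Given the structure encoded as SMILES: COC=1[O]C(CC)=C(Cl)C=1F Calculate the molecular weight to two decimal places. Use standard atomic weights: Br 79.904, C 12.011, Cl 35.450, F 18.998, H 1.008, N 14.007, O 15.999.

First, the molecular formula is C7H8ClFO2 (counting implicit H from valence).
  C: 7 × 12.011 = 84.077
  Cl: 1 × 35.450 = 35.450
  F: 1 × 18.998 = 18.998
  H: 8 × 1.008 = 8.064
  O: 2 × 15.999 = 31.998
Sum: 7×12.011 + 1×35.450 + 1×18.998 + 8×1.008 + 2×15.999 = 178.587 → 178.59 g/mol.

178.59 g/mol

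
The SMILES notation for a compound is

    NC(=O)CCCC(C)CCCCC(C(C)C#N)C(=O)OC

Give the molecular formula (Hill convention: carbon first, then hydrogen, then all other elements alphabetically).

C16H28N2O3

Walk through each heavy atom and fill implicit hydrogens from standard valence (C 4, N 3, O 2, S 2, halogen 1):
  atom 1: N, bond orders sum to 1 (valence 3) → 2 H
  atom 2: C, bond orders sum to 4 (valence 4) → 0 H
  atom 3: O, bond orders sum to 2 (valence 2) → 0 H
  atom 4: C, bond orders sum to 2 (valence 4) → 2 H
  atom 5: C, bond orders sum to 2 (valence 4) → 2 H
  atom 6: C, bond orders sum to 2 (valence 4) → 2 H
  atom 7: C, bond orders sum to 3 (valence 4) → 1 H
  atom 8: C, bond orders sum to 1 (valence 4) → 3 H
  atom 9: C, bond orders sum to 2 (valence 4) → 2 H
  atom 10: C, bond orders sum to 2 (valence 4) → 2 H
  atom 11: C, bond orders sum to 2 (valence 4) → 2 H
  atom 12: C, bond orders sum to 2 (valence 4) → 2 H
  atom 13: C, bond orders sum to 3 (valence 4) → 1 H
  atom 14: C, bond orders sum to 3 (valence 4) → 1 H
  atom 15: C, bond orders sum to 1 (valence 4) → 3 H
  atom 16: C, bond orders sum to 4 (valence 4) → 0 H
  atom 17: N, bond orders sum to 3 (valence 3) → 0 H
  atom 18: C, bond orders sum to 4 (valence 4) → 0 H
  atom 19: O, bond orders sum to 2 (valence 2) → 0 H
  atom 20: O, bond orders sum to 2 (valence 2) → 0 H
  atom 21: C, bond orders sum to 1 (valence 4) → 3 H
Totals → C:16, H:28, N:2, O:3.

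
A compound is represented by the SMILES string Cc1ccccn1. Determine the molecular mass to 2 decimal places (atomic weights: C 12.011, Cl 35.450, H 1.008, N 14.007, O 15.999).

93.13 g/mol

First, the molecular formula is C6H7N (counting implicit H from valence).
  C: 6 × 12.011 = 72.066
  H: 7 × 1.008 = 7.056
  N: 1 × 14.007 = 14.007
Sum: 6×12.011 + 7×1.008 + 1×14.007 = 93.129 → 93.13 g/mol.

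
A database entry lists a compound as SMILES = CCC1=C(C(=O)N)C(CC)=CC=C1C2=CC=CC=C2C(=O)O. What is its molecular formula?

C18H19NO3

Walk through each heavy atom and fill implicit hydrogens from standard valence (C 4, N 3, O 2, S 2, halogen 1):
  atom 1: C, bond orders sum to 1 (valence 4) → 3 H
  atom 2: C, bond orders sum to 2 (valence 4) → 2 H
  atom 3: C, bond orders sum to 4 (valence 4) → 0 H
  atom 4: C, bond orders sum to 4 (valence 4) → 0 H
  atom 5: C, bond orders sum to 4 (valence 4) → 0 H
  atom 6: O, bond orders sum to 2 (valence 2) → 0 H
  atom 7: N, bond orders sum to 1 (valence 3) → 2 H
  atom 8: C, bond orders sum to 4 (valence 4) → 0 H
  atom 9: C, bond orders sum to 2 (valence 4) → 2 H
  atom 10: C, bond orders sum to 1 (valence 4) → 3 H
  atom 11: C, bond orders sum to 3 (valence 4) → 1 H
  atom 12: C, bond orders sum to 3 (valence 4) → 1 H
  atom 13: C, bond orders sum to 4 (valence 4) → 0 H
  atom 14: C, bond orders sum to 4 (valence 4) → 0 H
  atom 15: C, bond orders sum to 3 (valence 4) → 1 H
  atom 16: C, bond orders sum to 3 (valence 4) → 1 H
  atom 17: C, bond orders sum to 3 (valence 4) → 1 H
  atom 18: C, bond orders sum to 3 (valence 4) → 1 H
  atom 19: C, bond orders sum to 4 (valence 4) → 0 H
  atom 20: C, bond orders sum to 4 (valence 4) → 0 H
  atom 21: O, bond orders sum to 2 (valence 2) → 0 H
  atom 22: O, bond orders sum to 1 (valence 2) → 1 H
Totals → C:18, H:19, N:1, O:3.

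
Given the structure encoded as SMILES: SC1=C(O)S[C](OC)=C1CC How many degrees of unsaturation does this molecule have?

3

Degree of unsaturation = (number of rings) + (number of π bonds).
Ring closures in the SMILES: 1.
π bonds: 2 double bonds (each 1 DoU) → 2 DoU from unsaturation.
Total DoU = 1 + 2 = 3.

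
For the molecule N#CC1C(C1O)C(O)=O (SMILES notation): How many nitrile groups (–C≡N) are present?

1

The nitrile motif appears at heavy-atom position 2 in the SMILES.
Other groups present: 1 carboxylic acid, 1 hydroxyl.
Nitrile count: 1.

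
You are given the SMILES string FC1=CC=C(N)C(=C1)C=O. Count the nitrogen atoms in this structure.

Scan the SMILES for N atoms (remember two-letter symbols like Cl and Br are single atoms).
Nitrogen count: 1.

1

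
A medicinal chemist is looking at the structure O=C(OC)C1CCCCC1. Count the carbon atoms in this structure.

Count every carbon token in the SMILES (each C, including those in ring-closure positions and inside branches).
Carbon count: 8.

8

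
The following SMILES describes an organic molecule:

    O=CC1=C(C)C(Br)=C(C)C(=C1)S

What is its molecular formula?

Walk through each heavy atom and fill implicit hydrogens from standard valence (C 4, N 3, O 2, S 2, halogen 1):
  atom 1: O, bond orders sum to 2 (valence 2) → 0 H
  atom 2: C, bond orders sum to 3 (valence 4) → 1 H
  atom 3: C, bond orders sum to 4 (valence 4) → 0 H
  atom 4: C, bond orders sum to 4 (valence 4) → 0 H
  atom 5: C, bond orders sum to 1 (valence 4) → 3 H
  atom 6: C, bond orders sum to 4 (valence 4) → 0 H
  atom 7: Br (halogen, monovalent) → 0 H
  atom 8: C, bond orders sum to 4 (valence 4) → 0 H
  atom 9: C, bond orders sum to 1 (valence 4) → 3 H
  atom 10: C, bond orders sum to 4 (valence 4) → 0 H
  atom 11: C, bond orders sum to 3 (valence 4) → 1 H
  atom 12: S, bond orders sum to 1 (valence 2) → 1 H
Totals → C:9, H:9, Br:1, O:1, S:1.

C9H9BrOS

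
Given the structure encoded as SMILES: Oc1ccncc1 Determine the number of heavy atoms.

7

Every atom symbol written in the SMILES (organic subset) is one heavy atom; implicit H are not written.
Heavy atoms by element → C:5, N:1, O:1.
Total: 7.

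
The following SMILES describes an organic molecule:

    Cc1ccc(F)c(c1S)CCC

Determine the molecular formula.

Walk through each heavy atom and fill implicit hydrogens from standard valence (C 4, N 3, O 2, S 2, halogen 1); for lowercase aromatic atoms, an aromatic c carries 1 H when it has two neighbours and 0 H with three, and aromatic n carries 0 H:
  atom 1: C, bond orders sum to 1 (valence 4) → 3 H
  atom 2: aromatic c, 3 neighbours → 0 H
  atom 3: aromatic c, 2 neighbours → 1 H
  atom 4: aromatic c, 2 neighbours → 1 H
  atom 5: aromatic c, 3 neighbours → 0 H
  atom 6: F (halogen, monovalent) → 0 H
  atom 7: aromatic c, 3 neighbours → 0 H
  atom 8: aromatic c, 3 neighbours → 0 H
  atom 9: S, bond orders sum to 1 (valence 2) → 1 H
  atom 10: C, bond orders sum to 2 (valence 4) → 2 H
  atom 11: C, bond orders sum to 2 (valence 4) → 2 H
  atom 12: C, bond orders sum to 1 (valence 4) → 3 H
Totals → C:10, H:13, F:1, S:1.

C10H13FS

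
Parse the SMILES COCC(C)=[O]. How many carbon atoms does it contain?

Count every carbon token in the SMILES (each C, including those in ring-closure positions and inside branches).
Carbon count: 4.

4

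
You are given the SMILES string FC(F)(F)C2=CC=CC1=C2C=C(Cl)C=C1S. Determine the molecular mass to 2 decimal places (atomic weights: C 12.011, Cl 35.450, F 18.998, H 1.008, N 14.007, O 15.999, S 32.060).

262.67 g/mol

First, the molecular formula is C11H6ClF3S (counting implicit H from valence).
  C: 11 × 12.011 = 132.121
  Cl: 1 × 35.450 = 35.450
  F: 3 × 18.998 = 56.994
  H: 6 × 1.008 = 6.048
  S: 1 × 32.060 = 32.060
Sum: 11×12.011 + 1×35.450 + 3×18.998 + 6×1.008 + 1×32.060 = 262.673 → 262.67 g/mol.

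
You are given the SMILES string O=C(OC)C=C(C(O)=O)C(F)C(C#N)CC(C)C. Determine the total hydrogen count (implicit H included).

Walk through each heavy atom and fill implicit hydrogens from standard valence (C 4, N 3, O 2, S 2, halogen 1):
  atom 1: O, bond orders sum to 2 (valence 2) → 0 H
  atom 2: C, bond orders sum to 4 (valence 4) → 0 H
  atom 3: O, bond orders sum to 2 (valence 2) → 0 H
  atom 4: C, bond orders sum to 1 (valence 4) → 3 H
  atom 5: C, bond orders sum to 3 (valence 4) → 1 H
  atom 6: C, bond orders sum to 4 (valence 4) → 0 H
  atom 7: C, bond orders sum to 4 (valence 4) → 0 H
  atom 8: O, bond orders sum to 1 (valence 2) → 1 H
  atom 9: O, bond orders sum to 2 (valence 2) → 0 H
  atom 10: C, bond orders sum to 3 (valence 4) → 1 H
  atom 11: F (halogen, monovalent) → 0 H
  atom 12: C, bond orders sum to 3 (valence 4) → 1 H
  atom 13: C, bond orders sum to 4 (valence 4) → 0 H
  atom 14: N, bond orders sum to 3 (valence 3) → 0 H
  atom 15: C, bond orders sum to 2 (valence 4) → 2 H
  atom 16: C, bond orders sum to 3 (valence 4) → 1 H
  atom 17: C, bond orders sum to 1 (valence 4) → 3 H
  atom 18: C, bond orders sum to 1 (valence 4) → 3 H
Total hydrogens: 16.

16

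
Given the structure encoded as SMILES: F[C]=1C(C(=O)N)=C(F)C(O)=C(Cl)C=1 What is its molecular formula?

Walk through each heavy atom and fill implicit hydrogens from standard valence (C 4, N 3, O 2, S 2, halogen 1):
  atom 1: F (halogen, monovalent) → 0 H
  atom 2: C with explicit H count 0
  atom 3: C, bond orders sum to 4 (valence 4) → 0 H
  atom 4: C, bond orders sum to 4 (valence 4) → 0 H
  atom 5: O, bond orders sum to 2 (valence 2) → 0 H
  atom 6: N, bond orders sum to 1 (valence 3) → 2 H
  atom 7: C, bond orders sum to 4 (valence 4) → 0 H
  atom 8: F (halogen, monovalent) → 0 H
  atom 9: C, bond orders sum to 4 (valence 4) → 0 H
  atom 10: O, bond orders sum to 1 (valence 2) → 1 H
  atom 11: C, bond orders sum to 4 (valence 4) → 0 H
  atom 12: Cl (halogen, monovalent) → 0 H
  atom 13: C, bond orders sum to 3 (valence 4) → 1 H
Totals → C:7, H:4, Cl:1, F:2, N:1, O:2.
In Hill order: C7H4ClF2NO2.

C7H4ClF2NO2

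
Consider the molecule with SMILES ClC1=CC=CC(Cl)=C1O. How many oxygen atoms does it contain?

Scan the SMILES for O atoms (remember two-letter symbols like Cl and Br are single atoms).
Oxygen count: 1.

1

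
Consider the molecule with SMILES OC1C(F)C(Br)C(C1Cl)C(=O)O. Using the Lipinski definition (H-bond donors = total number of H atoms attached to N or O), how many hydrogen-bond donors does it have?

2

Donors: find every N or O and count the H atoms it carries.
  atom 1 (O): bond orders sum to 1 → 1 H
  atom 11 (O): bond orders sum to 2 → 0 H
  atom 12 (O): bond orders sum to 1 → 1 H
Lipinski HBD = 2.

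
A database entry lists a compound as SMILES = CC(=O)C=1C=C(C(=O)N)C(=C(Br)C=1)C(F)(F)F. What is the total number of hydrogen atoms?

Walk through each heavy atom and fill implicit hydrogens from standard valence (C 4, N 3, O 2, S 2, halogen 1):
  atom 1: C, bond orders sum to 1 (valence 4) → 3 H
  atom 2: C, bond orders sum to 4 (valence 4) → 0 H
  atom 3: O, bond orders sum to 2 (valence 2) → 0 H
  atom 4: C, bond orders sum to 4 (valence 4) → 0 H
  atom 5: C, bond orders sum to 3 (valence 4) → 1 H
  atom 6: C, bond orders sum to 4 (valence 4) → 0 H
  atom 7: C, bond orders sum to 4 (valence 4) → 0 H
  atom 8: O, bond orders sum to 2 (valence 2) → 0 H
  atom 9: N, bond orders sum to 1 (valence 3) → 2 H
  atom 10: C, bond orders sum to 4 (valence 4) → 0 H
  atom 11: C, bond orders sum to 4 (valence 4) → 0 H
  atom 12: Br (halogen, monovalent) → 0 H
  atom 13: C, bond orders sum to 3 (valence 4) → 1 H
  atom 14: C, bond orders sum to 4 (valence 4) → 0 H
  atom 15: F (halogen, monovalent) → 0 H
  atom 16: F (halogen, monovalent) → 0 H
  atom 17: F (halogen, monovalent) → 0 H
Total hydrogens: 7.

7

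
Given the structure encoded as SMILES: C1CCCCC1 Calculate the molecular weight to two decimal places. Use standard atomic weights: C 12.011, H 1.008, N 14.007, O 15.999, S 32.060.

First, the molecular formula is C6H12 (counting implicit H from valence).
  C: 6 × 12.011 = 72.066
  H: 12 × 1.008 = 12.096
Sum: 6×12.011 + 12×1.008 = 84.162 → 84.16 g/mol.

84.16 g/mol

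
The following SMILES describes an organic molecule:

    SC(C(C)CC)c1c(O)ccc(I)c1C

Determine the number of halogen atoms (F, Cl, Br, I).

Halogen atoms appear at heavy-atom position 13 (1×I).
Other groups present: 1 hydroxyl, 1 thiol.
Halogen count: 1.

1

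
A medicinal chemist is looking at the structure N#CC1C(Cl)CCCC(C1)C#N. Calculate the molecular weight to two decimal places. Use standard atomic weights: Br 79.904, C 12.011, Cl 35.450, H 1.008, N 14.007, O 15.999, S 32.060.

182.65 g/mol

First, the molecular formula is C9H11ClN2 (counting implicit H from valence).
  C: 9 × 12.011 = 108.099
  Cl: 1 × 35.450 = 35.450
  H: 11 × 1.008 = 11.088
  N: 2 × 14.007 = 28.014
Sum: 9×12.011 + 1×35.450 + 11×1.008 + 2×14.007 = 182.651 → 182.65 g/mol.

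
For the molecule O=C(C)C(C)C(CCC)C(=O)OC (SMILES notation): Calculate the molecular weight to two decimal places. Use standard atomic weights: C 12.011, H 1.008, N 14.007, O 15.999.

186.25 g/mol

First, the molecular formula is C10H18O3 (counting implicit H from valence).
  C: 10 × 12.011 = 120.110
  H: 18 × 1.008 = 18.144
  O: 3 × 15.999 = 47.997
Sum: 10×12.011 + 18×1.008 + 3×15.999 = 186.251 → 186.25 g/mol.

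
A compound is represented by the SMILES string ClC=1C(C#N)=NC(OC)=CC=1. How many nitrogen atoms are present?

Scan the SMILES for N atoms (remember two-letter symbols like Cl and Br are single atoms).
Nitrogen count: 2.

2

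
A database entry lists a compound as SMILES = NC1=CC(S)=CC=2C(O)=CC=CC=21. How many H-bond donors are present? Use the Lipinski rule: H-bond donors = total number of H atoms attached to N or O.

Donors: find every N or O and count the H atoms it carries.
  atom 1 (N): bond orders sum to 1 → 2 H
  atom 9 (O): bond orders sum to 1 → 1 H
Lipinski HBD = 3.

3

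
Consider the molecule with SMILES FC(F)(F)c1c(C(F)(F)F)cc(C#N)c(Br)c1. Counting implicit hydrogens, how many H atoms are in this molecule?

Walk through each heavy atom and fill implicit hydrogens from standard valence (C 4, N 3, O 2, S 2, halogen 1); for lowercase aromatic atoms, an aromatic c carries 1 H when it has two neighbours and 0 H with three, and aromatic n carries 0 H:
  atom 1: F (halogen, monovalent) → 0 H
  atom 2: C, bond orders sum to 4 (valence 4) → 0 H
  atom 3: F (halogen, monovalent) → 0 H
  atom 4: F (halogen, monovalent) → 0 H
  atom 5: aromatic c, 3 neighbours → 0 H
  atom 6: aromatic c, 3 neighbours → 0 H
  atom 7: C, bond orders sum to 4 (valence 4) → 0 H
  atom 8: F (halogen, monovalent) → 0 H
  atom 9: F (halogen, monovalent) → 0 H
  atom 10: F (halogen, monovalent) → 0 H
  atom 11: aromatic c, 2 neighbours → 1 H
  atom 12: aromatic c, 3 neighbours → 0 H
  atom 13: C, bond orders sum to 4 (valence 4) → 0 H
  atom 14: N, bond orders sum to 3 (valence 3) → 0 H
  atom 15: aromatic c, 3 neighbours → 0 H
  atom 16: Br (halogen, monovalent) → 0 H
  atom 17: aromatic c, 2 neighbours → 1 H
Total hydrogens: 2.

2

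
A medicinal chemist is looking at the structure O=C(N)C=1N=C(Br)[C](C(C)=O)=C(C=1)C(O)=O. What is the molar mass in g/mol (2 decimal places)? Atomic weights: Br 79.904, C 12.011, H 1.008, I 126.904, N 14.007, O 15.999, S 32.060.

287.07 g/mol

First, the molecular formula is C9H7BrN2O4 (counting implicit H from valence).
  Br: 1 × 79.904 = 79.904
  C: 9 × 12.011 = 108.099
  H: 7 × 1.008 = 7.056
  N: 2 × 14.007 = 28.014
  O: 4 × 15.999 = 63.996
Sum: 1×79.904 + 9×12.011 + 7×1.008 + 2×14.007 + 4×15.999 = 287.069 → 287.07 g/mol.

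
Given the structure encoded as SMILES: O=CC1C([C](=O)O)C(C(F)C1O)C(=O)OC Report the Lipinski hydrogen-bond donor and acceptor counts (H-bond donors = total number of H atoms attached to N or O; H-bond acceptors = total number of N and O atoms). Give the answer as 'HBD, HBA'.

2, 6

Donors: find every N or O and count the H atoms it carries.
  atom 1 (O): bond orders sum to 2 → 0 H
  atom 6 (O): bond orders sum to 2 → 0 H
  atom 7 (O): bond orders sum to 1 → 1 H
  atom 12 (O): bond orders sum to 1 → 1 H
  atom 14 (O): bond orders sum to 2 → 0 H
  atom 15 (O): bond orders sum to 2 → 0 H
Lipinski HBD = 2.
Acceptors: N atoms = 0, O atoms = 6 → HBA = 6.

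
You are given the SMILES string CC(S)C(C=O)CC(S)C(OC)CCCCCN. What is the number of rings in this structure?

0

In SMILES, each pair of matching ring-closure digits denotes one ring-closing bond; the number of such bonds equals the number of independent rings.
Ring-closure bonds here: 0.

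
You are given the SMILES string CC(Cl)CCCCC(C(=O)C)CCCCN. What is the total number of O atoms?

1

Scan the SMILES for O atoms (remember two-letter symbols like Cl and Br are single atoms).
Oxygen count: 1.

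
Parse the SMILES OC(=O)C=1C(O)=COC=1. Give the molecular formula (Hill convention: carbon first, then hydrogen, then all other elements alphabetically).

Walk through each heavy atom and fill implicit hydrogens from standard valence (C 4, N 3, O 2, S 2, halogen 1):
  atom 1: O, bond orders sum to 1 (valence 2) → 1 H
  atom 2: C, bond orders sum to 4 (valence 4) → 0 H
  atom 3: O, bond orders sum to 2 (valence 2) → 0 H
  atom 4: C, bond orders sum to 4 (valence 4) → 0 H
  atom 5: C, bond orders sum to 4 (valence 4) → 0 H
  atom 6: O, bond orders sum to 1 (valence 2) → 1 H
  atom 7: C, bond orders sum to 3 (valence 4) → 1 H
  atom 8: O, bond orders sum to 2 (valence 2) → 0 H
  atom 9: C, bond orders sum to 3 (valence 4) → 1 H
Totals → C:5, H:4, O:4.
In Hill order: C5H4O4.

C5H4O4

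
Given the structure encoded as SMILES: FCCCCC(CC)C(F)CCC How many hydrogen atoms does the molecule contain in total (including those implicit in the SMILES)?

Walk through each heavy atom and fill implicit hydrogens from standard valence (C 4, N 3, O 2, S 2, halogen 1):
  atom 1: F (halogen, monovalent) → 0 H
  atom 2: C, bond orders sum to 2 (valence 4) → 2 H
  atom 3: C, bond orders sum to 2 (valence 4) → 2 H
  atom 4: C, bond orders sum to 2 (valence 4) → 2 H
  atom 5: C, bond orders sum to 2 (valence 4) → 2 H
  atom 6: C, bond orders sum to 3 (valence 4) → 1 H
  atom 7: C, bond orders sum to 2 (valence 4) → 2 H
  atom 8: C, bond orders sum to 1 (valence 4) → 3 H
  atom 9: C, bond orders sum to 3 (valence 4) → 1 H
  atom 10: F (halogen, monovalent) → 0 H
  atom 11: C, bond orders sum to 2 (valence 4) → 2 H
  atom 12: C, bond orders sum to 2 (valence 4) → 2 H
  atom 13: C, bond orders sum to 1 (valence 4) → 3 H
Total hydrogens: 22.

22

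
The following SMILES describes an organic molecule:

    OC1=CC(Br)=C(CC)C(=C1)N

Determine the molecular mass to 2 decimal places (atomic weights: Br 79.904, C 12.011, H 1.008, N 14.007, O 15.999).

216.08 g/mol

First, the molecular formula is C8H10BrNO (counting implicit H from valence).
  Br: 1 × 79.904 = 79.904
  C: 8 × 12.011 = 96.088
  H: 10 × 1.008 = 10.080
  N: 1 × 14.007 = 14.007
  O: 1 × 15.999 = 15.999
Sum: 1×79.904 + 8×12.011 + 10×1.008 + 1×14.007 + 1×15.999 = 216.078 → 216.08 g/mol.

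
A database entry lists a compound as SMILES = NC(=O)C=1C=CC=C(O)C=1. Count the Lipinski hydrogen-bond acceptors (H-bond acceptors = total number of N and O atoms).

N atoms: 1; O atoms: 2.
Lipinski HBA = 1 + 2 = 3.

3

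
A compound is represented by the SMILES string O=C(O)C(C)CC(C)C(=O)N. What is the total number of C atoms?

Count every carbon token in the SMILES (each C, including those in ring-closure positions and inside branches).
Carbon count: 7.

7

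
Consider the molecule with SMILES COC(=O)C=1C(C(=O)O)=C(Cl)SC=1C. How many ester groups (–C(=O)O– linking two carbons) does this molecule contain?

1

The ester motif appears at heavy-atom position 3 in the SMILES.
Other groups present: 1 carboxylic acid.
Ester count: 1.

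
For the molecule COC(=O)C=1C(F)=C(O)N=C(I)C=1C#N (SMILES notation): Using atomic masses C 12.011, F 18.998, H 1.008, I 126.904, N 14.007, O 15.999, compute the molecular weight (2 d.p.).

First, the molecular formula is C8H4FIN2O3 (counting implicit H from valence).
  C: 8 × 12.011 = 96.088
  F: 1 × 18.998 = 18.998
  H: 4 × 1.008 = 4.032
  I: 1 × 126.904 = 126.904
  N: 2 × 14.007 = 28.014
  O: 3 × 15.999 = 47.997
Sum: 8×12.011 + 1×18.998 + 4×1.008 + 1×126.904 + 2×14.007 + 3×15.999 = 322.033 → 322.03 g/mol.

322.03 g/mol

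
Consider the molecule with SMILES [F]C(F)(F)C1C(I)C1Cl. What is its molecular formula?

Walk through each heavy atom and fill implicit hydrogens from standard valence (C 4, N 3, O 2, S 2, halogen 1):
  atom 1: F with explicit H count 0
  atom 2: C, bond orders sum to 4 (valence 4) → 0 H
  atom 3: F (halogen, monovalent) → 0 H
  atom 4: F (halogen, monovalent) → 0 H
  atom 5: C, bond orders sum to 3 (valence 4) → 1 H
  atom 6: C, bond orders sum to 3 (valence 4) → 1 H
  atom 7: I (halogen, monovalent) → 0 H
  atom 8: C, bond orders sum to 3 (valence 4) → 1 H
  atom 9: Cl (halogen, monovalent) → 0 H
Totals → C:4, H:3, Cl:1, F:3, I:1.
In Hill order: C4H3ClF3I.

C4H3ClF3I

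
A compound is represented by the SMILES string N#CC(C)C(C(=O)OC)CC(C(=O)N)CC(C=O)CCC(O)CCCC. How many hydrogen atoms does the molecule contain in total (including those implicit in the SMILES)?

Walk through each heavy atom and fill implicit hydrogens from standard valence (C 4, N 3, O 2, S 2, halogen 1):
  atom 1: N, bond orders sum to 3 (valence 3) → 0 H
  atom 2: C, bond orders sum to 4 (valence 4) → 0 H
  atom 3: C, bond orders sum to 3 (valence 4) → 1 H
  atom 4: C, bond orders sum to 1 (valence 4) → 3 H
  atom 5: C, bond orders sum to 3 (valence 4) → 1 H
  atom 6: C, bond orders sum to 4 (valence 4) → 0 H
  atom 7: O, bond orders sum to 2 (valence 2) → 0 H
  atom 8: O, bond orders sum to 2 (valence 2) → 0 H
  atom 9: C, bond orders sum to 1 (valence 4) → 3 H
  atom 10: C, bond orders sum to 2 (valence 4) → 2 H
  atom 11: C, bond orders sum to 3 (valence 4) → 1 H
  atom 12: C, bond orders sum to 4 (valence 4) → 0 H
  atom 13: O, bond orders sum to 2 (valence 2) → 0 H
  atom 14: N, bond orders sum to 1 (valence 3) → 2 H
  atom 15: C, bond orders sum to 2 (valence 4) → 2 H
  atom 16: C, bond orders sum to 3 (valence 4) → 1 H
  atom 17: C, bond orders sum to 3 (valence 4) → 1 H
  atom 18: O, bond orders sum to 2 (valence 2) → 0 H
  atom 19: C, bond orders sum to 2 (valence 4) → 2 H
  atom 20: C, bond orders sum to 2 (valence 4) → 2 H
  atom 21: C, bond orders sum to 3 (valence 4) → 1 H
  atom 22: O, bond orders sum to 1 (valence 2) → 1 H
  atom 23: C, bond orders sum to 2 (valence 4) → 2 H
  atom 24: C, bond orders sum to 2 (valence 4) → 2 H
  atom 25: C, bond orders sum to 2 (valence 4) → 2 H
  atom 26: C, bond orders sum to 1 (valence 4) → 3 H
Total hydrogens: 32.

32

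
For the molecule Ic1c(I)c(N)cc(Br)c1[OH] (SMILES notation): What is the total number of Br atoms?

1

Scan the SMILES for Br atoms (remember two-letter symbols like Cl and Br are single atoms).
Bromine count: 1.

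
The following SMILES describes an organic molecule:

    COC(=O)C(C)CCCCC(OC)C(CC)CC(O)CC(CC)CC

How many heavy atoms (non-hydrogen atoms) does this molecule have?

Every atom symbol written in the SMILES (organic subset) is one heavy atom; implicit H are not written.
Heavy atoms by element → C:21, O:4.
Total: 25.

25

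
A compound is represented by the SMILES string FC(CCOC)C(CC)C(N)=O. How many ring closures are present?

In SMILES, each pair of matching ring-closure digits denotes one ring-closing bond; the number of such bonds equals the number of independent rings.
Ring-closure bonds here: 0.

0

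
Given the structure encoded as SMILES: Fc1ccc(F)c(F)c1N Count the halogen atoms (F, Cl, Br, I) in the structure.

3

Halogen atoms appear at heavy-atom positions 1, 6, 8 (3×F).
Other groups present: 1 primary amine.
Halogen count: 3.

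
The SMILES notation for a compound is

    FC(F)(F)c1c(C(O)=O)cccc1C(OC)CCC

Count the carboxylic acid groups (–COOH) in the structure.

1

The carboxylic acid motif appears at heavy-atom position 7 in the SMILES.
Other groups present: 1 ether.
Carboxylic acid count: 1.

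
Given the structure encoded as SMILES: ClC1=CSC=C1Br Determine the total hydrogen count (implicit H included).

Walk through each heavy atom and fill implicit hydrogens from standard valence (C 4, N 3, O 2, S 2, halogen 1):
  atom 1: Cl (halogen, monovalent) → 0 H
  atom 2: C, bond orders sum to 4 (valence 4) → 0 H
  atom 3: C, bond orders sum to 3 (valence 4) → 1 H
  atom 4: S, bond orders sum to 2 (valence 2) → 0 H
  atom 5: C, bond orders sum to 3 (valence 4) → 1 H
  atom 6: C, bond orders sum to 4 (valence 4) → 0 H
  atom 7: Br (halogen, monovalent) → 0 H
Total hydrogens: 2.

2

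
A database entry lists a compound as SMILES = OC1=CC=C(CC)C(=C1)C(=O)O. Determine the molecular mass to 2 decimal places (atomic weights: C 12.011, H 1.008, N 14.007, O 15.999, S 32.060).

First, the molecular formula is C9H10O3 (counting implicit H from valence).
  C: 9 × 12.011 = 108.099
  H: 10 × 1.008 = 10.080
  O: 3 × 15.999 = 47.997
Sum: 9×12.011 + 10×1.008 + 3×15.999 = 166.176 → 166.18 g/mol.

166.18 g/mol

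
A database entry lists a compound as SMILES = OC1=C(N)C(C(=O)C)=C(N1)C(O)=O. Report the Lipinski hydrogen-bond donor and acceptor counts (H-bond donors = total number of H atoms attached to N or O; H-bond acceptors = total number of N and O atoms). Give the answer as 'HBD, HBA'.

5, 6

Donors: find every N or O and count the H atoms it carries.
  atom 1 (O): bond orders sum to 1 → 1 H
  atom 4 (N): bond orders sum to 1 → 2 H
  atom 7 (O): bond orders sum to 2 → 0 H
  atom 10 (N): bond orders sum to 2 → 1 H
  atom 12 (O): bond orders sum to 1 → 1 H
  atom 13 (O): bond orders sum to 2 → 0 H
Lipinski HBD = 5.
Acceptors: N atoms = 2, O atoms = 4 → HBA = 6.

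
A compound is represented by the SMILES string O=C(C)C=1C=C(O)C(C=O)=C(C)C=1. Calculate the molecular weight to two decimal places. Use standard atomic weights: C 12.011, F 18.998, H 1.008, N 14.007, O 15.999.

First, the molecular formula is C10H10O3 (counting implicit H from valence).
  C: 10 × 12.011 = 120.110
  H: 10 × 1.008 = 10.080
  O: 3 × 15.999 = 47.997
Sum: 10×12.011 + 10×1.008 + 3×15.999 = 178.187 → 178.19 g/mol.

178.19 g/mol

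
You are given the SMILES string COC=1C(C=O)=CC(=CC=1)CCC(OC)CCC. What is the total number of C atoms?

15

Count every carbon token in the SMILES (each C, including those in ring-closure positions and inside branches).
Carbon count: 15.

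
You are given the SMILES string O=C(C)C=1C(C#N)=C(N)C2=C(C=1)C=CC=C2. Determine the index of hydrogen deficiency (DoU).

Degree of unsaturation = (number of rings) + (number of π bonds).
Ring closures in the SMILES: 2.
π bonds: 6 double bonds (each 1 DoU), 1 triple bond (each 2 DoU) → 8 DoU from unsaturation.
Total DoU = 2 + 8 = 10.

10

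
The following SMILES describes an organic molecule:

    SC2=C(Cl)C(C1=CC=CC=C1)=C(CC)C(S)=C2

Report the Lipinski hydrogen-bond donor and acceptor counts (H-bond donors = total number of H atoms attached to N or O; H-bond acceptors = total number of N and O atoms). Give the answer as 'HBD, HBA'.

0, 0

Donors: find every N or O and count the H atoms it carries.
  (no N or O atoms present)
Lipinski HBD = 0.
Acceptors: N atoms = 0, O atoms = 0 → HBA = 0.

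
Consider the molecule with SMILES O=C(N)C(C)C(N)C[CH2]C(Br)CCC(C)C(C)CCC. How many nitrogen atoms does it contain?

2

Scan the SMILES for N atoms (remember two-letter symbols like Cl and Br are single atoms).
Nitrogen count: 2.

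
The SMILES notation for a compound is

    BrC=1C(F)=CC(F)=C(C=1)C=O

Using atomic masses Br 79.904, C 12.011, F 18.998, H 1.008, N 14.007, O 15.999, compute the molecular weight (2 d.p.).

221.00 g/mol

First, the molecular formula is C7H3BrF2O (counting implicit H from valence).
  Br: 1 × 79.904 = 79.904
  C: 7 × 12.011 = 84.077
  F: 2 × 18.998 = 37.996
  H: 3 × 1.008 = 3.024
  O: 1 × 15.999 = 15.999
Sum: 1×79.904 + 7×12.011 + 2×18.998 + 3×1.008 + 1×15.999 = 221.000 → 221.00 g/mol.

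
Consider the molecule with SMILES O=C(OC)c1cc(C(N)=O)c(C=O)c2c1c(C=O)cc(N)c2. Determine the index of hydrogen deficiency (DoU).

11

Molecular formula: C15H12N2O5.
DoU = (2C + 2 + N − H − X) / 2, where X is the halogen count and O/S are ignored.
    = (2·15 + 2 + 2 − 12 − 0) / 2 = 22 / 2 = 11.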